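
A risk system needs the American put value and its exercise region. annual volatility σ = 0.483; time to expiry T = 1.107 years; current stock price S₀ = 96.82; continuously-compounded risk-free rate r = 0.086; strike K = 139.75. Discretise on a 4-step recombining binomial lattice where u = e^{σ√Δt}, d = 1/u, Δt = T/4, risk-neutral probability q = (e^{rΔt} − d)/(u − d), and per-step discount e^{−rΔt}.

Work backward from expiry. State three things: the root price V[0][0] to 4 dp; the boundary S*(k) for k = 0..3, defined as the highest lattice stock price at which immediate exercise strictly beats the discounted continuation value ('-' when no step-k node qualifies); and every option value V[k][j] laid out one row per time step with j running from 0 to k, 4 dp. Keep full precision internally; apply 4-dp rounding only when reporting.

price = 45.2526
boundary = - 75.0956 96.8200 75.0956
tree:
45.2526
64.6544 26.7970
81.5043 42.9300 10.9114
94.5735 64.6544 21.6432 0.0000
104.7102 81.5043 42.9300 0.0000 0.0000

Δt=0.27675  u=1.28929  d=0.77562  q=0.48371  discount=0.97648
step 4 (expiry): payoffs max(K−S,0) = 104.7102 81.5043 42.9300 0.0000 0.0000
step 3: (k=3,j=0): S=45.1765, (K−S)⁺=94.5735, hold=91.2866 ⇒ V=94.5735 exercise | (k=3,j=1): S=75.0956, (K−S)⁺=64.6544, hold=61.3676 ⇒ V=64.6544 exercise | (k=3,j=2): S=124.8291, (K−S)⁺=14.9209, hold=21.6432 ⇒ V=21.6432 continue | (k=3,j=3): S=207.4996, (K−S)⁺=0.0000, hold=0.0000 ⇒ V=0.0000 continue  boundary S*=75.0956
step 2: (k=2,j=0): S=58.2457, (K−S)⁺=81.5043, hold=78.2175 ⇒ V=81.5043 exercise | (k=2,j=1): S=96.8200, (K−S)⁺=42.9300, hold=42.8183 ⇒ V=42.9300 exercise | (k=2,j=2): S=160.9410, (K−S)⁺=0.0000, hold=10.9114 ⇒ V=10.9114 continue  boundary S*=96.8200
step 1: (k=1,j=0): S=75.0956, (K−S)⁺=64.6544, hold=61.3676 ⇒ V=64.6544 exercise | (k=1,j=1): S=124.8291, (K−S)⁺=14.9209, hold=26.7970 ⇒ V=26.7970 continue  boundary S*=75.0956
step 0: (k=0,j=0): S=96.8200, (K−S)⁺=42.9300, hold=45.2526 ⇒ V=45.2526 continue  boundary S*=-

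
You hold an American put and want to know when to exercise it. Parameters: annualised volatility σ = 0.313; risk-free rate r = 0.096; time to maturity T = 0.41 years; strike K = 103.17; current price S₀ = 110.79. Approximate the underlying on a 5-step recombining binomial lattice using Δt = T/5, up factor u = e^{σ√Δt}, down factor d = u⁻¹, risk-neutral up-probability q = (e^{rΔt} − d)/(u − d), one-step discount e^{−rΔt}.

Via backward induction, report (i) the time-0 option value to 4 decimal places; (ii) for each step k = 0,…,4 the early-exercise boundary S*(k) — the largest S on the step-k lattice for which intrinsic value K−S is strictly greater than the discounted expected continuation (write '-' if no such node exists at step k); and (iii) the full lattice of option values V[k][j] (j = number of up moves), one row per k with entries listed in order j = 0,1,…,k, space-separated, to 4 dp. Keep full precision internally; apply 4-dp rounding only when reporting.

price = 4.0538
boundary = - - - 84.6689 92.6082
tree:
4.0538
6.9701 1.4409
11.6140 2.8170 0.2008
18.5011 5.4741 0.4230 0.0000
25.7598 10.5618 0.8913 0.0000 0.0000
32.3962 18.5011 1.8780 0.0000 0.0000 0.0000

Δt=0.08200  u=1.09377  d=0.91427  q=0.52164  discount=0.99216
step 5 (expiry): payoffs max(K−S,0) = 32.3962 18.5011 1.8780 0.0000 0.0000 0.0000
step 4: (k=4,j=0): S=77.4102, (K−S)⁺=25.7598, hold=24.9509 ⇒ V=25.7598 exercise | (k=4,j=1): S=92.6082, (K−S)⁺=10.5618, hold=9.7529 ⇒ V=10.5618 exercise | (k=4,j=2): S=110.7900, (K−S)⁺=0.0000, hold=0.8913 ⇒ V=0.8913 continue | (k=4,j=3): S=132.5415, (K−S)⁺=0.0000, hold=0.0000 ⇒ V=0.0000 continue | (k=4,j=4): S=158.5634, (K−S)⁺=0.0000, hold=0.0000 ⇒ V=0.0000 continue  boundary S*=92.6082
step 3: (k=3,j=0): S=84.6689, (K−S)⁺=18.5011, hold=17.6922 ⇒ V=18.5011 exercise | (k=3,j=1): S=101.2920, (K−S)⁺=1.8780, hold=5.4741 ⇒ V=5.4741 continue | (k=3,j=2): S=121.1787, (K−S)⁺=0.0000, hold=0.4230 ⇒ V=0.4230 continue | (k=3,j=3): S=144.9698, (K−S)⁺=0.0000, hold=0.0000 ⇒ V=0.0000 continue  boundary S*=84.6689
step 2: (k=2,j=0): S=92.6082, (K−S)⁺=10.5618, hold=11.6140 ⇒ V=11.6140 continue | (k=2,j=1): S=110.7900, (K−S)⁺=0.0000, hold=2.8170 ⇒ V=2.8170 continue | (k=2,j=2): S=132.5415, (K−S)⁺=0.0000, hold=0.2008 ⇒ V=0.2008 continue  boundary S*=-
step 1: (k=1,j=0): S=101.2920, (K−S)⁺=1.8780, hold=6.9701 ⇒ V=6.9701 continue | (k=1,j=1): S=121.1787, (K−S)⁺=0.0000, hold=1.4409 ⇒ V=1.4409 continue  boundary S*=-
step 0: (k=0,j=0): S=110.7900, (K−S)⁺=0.0000, hold=4.0538 ⇒ V=4.0538 continue  boundary S*=-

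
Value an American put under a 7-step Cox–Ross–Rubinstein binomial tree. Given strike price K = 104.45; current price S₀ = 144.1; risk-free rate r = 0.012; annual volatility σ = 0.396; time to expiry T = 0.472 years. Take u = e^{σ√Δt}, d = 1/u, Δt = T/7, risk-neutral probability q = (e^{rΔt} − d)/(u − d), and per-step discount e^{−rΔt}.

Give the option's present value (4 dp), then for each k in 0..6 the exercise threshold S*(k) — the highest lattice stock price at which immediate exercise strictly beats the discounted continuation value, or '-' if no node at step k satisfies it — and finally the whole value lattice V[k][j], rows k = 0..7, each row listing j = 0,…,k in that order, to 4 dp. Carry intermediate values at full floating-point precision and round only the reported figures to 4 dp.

params: Δt=0.06743 u=1.10830 d=0.90228 q=0.47824 e^(-rΔt)=0.99919
t_7 payoffs: 34.2954 18.2767 0.0000 0.0000 0.0000 0.0000 0.0000 0.0000
t_6: node(6,0) S=77.7525 payoff=26.6975 vs cont=26.6130 → 26.6975 [stop]  node(6,1) S=95.5061 payoff=8.9439 vs cont=9.5282 → 9.5282 [wait]  node(6,2) S=117.3134 payoff=0.0000 vs cont=0.0000 → 0.0000 [wait]  node(6,3) S=144.1000 payoff=0.0000 vs cont=0.0000 → 0.0000 [wait]  node(6,4) S=177.0029 payoff=0.0000 vs cont=0.0000 → 0.0000 [wait]  node(6,5) S=217.4187 payoff=0.0000 vs cont=0.0000 → 0.0000 [wait]  node(6,6) S=267.0628 payoff=0.0000 vs cont=0.0000 → 0.0000 [wait]  ⇒ S*(6)=77.7525
t_5: node(5,0) S=86.1733 payoff=18.2767 vs cont=18.4714 → 18.4714 [wait]  node(5,1) S=105.8496 payoff=0.0000 vs cont=4.9674 → 4.9674 [wait]  node(5,2) S=130.0187 payoff=0.0000 vs cont=0.0000 → 0.0000 [wait]  node(5,3) S=159.7064 payoff=0.0000 vs cont=0.0000 → 0.0000 [wait]  node(5,4) S=196.1727 payoff=0.0000 vs cont=0.0000 → 0.0000 [wait]  node(5,5) S=240.9656 payoff=0.0000 vs cont=0.0000 → 0.0000 [wait]  ⇒ S*(5)=-
t_4: node(4,0) S=95.5061 payoff=8.9439 vs cont=12.0035 → 12.0035 [wait]  node(4,1) S=117.3134 payoff=0.0000 vs cont=2.5897 → 2.5897 [wait]  node(4,2) S=144.1000 payoff=0.0000 vs cont=0.0000 → 0.0000 [wait]  node(4,3) S=177.0029 payoff=0.0000 vs cont=0.0000 → 0.0000 [wait]  node(4,4) S=217.4187 payoff=0.0000 vs cont=0.0000 → 0.0000 [wait]  ⇒ S*(4)=-
t_3: node(3,0) S=105.8496 payoff=0.0000 vs cont=7.4953 → 7.4953 [wait]  node(3,1) S=130.0187 payoff=0.0000 vs cont=1.3501 → 1.3501 [wait]  node(3,2) S=159.7064 payoff=0.0000 vs cont=0.0000 → 0.0000 [wait]  node(3,3) S=196.1727 payoff=0.0000 vs cont=0.0000 → 0.0000 [wait]  ⇒ S*(3)=-
t_2: node(2,0) S=117.3134 payoff=0.0000 vs cont=4.5527 → 4.5527 [wait]  node(2,1) S=144.1000 payoff=0.0000 vs cont=0.7038 → 0.7038 [wait]  node(2,2) S=177.0029 payoff=0.0000 vs cont=0.0000 → 0.0000 [wait]  ⇒ S*(2)=-
t_1: node(1,0) S=130.0187 payoff=0.0000 vs cont=2.7098 → 2.7098 [wait]  node(1,1) S=159.7064 payoff=0.0000 vs cont=0.3669 → 0.3669 [wait]  ⇒ S*(1)=-
t_0: node(0,0) S=144.1000 payoff=0.0000 vs cont=1.5881 → 1.5881 [wait]  ⇒ S*(0)=-

price = 1.5881
boundary = - - - - - - 77.7525
tree:
1.5881
2.7098 0.3669
4.5527 0.7038 0.0000
7.4953 1.3501 0.0000 0.0000
12.0035 2.5897 0.0000 0.0000 0.0000
18.4714 4.9674 0.0000 0.0000 0.0000 0.0000
26.6975 9.5282 0.0000 0.0000 0.0000 0.0000 0.0000
34.2954 18.2767 0.0000 0.0000 0.0000 0.0000 0.0000 0.0000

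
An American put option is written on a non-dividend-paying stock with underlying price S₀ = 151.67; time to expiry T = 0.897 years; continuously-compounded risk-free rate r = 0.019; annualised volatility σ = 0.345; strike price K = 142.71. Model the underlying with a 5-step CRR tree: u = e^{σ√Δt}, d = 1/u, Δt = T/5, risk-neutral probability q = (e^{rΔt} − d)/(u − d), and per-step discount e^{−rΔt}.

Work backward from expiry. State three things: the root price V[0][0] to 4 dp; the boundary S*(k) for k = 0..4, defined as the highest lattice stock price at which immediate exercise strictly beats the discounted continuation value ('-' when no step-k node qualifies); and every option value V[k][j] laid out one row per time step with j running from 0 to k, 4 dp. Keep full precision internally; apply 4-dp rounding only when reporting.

price = 14.6573
boundary = - - - 97.8393 113.2336
tree:
14.6573
22.0587 6.5879
32.1378 11.0850 1.6684
44.8707 18.3053 3.1898 0.0000
58.1722 29.4764 6.0986 0.0000 0.0000
69.6652 44.8707 11.6598 0.0000 0.0000 0.0000

Δt=0.17940, u=1.15734, d=0.86405, q=0.47517, disc=e^(-rΔt)=0.99660
k=5 terminal: V=max(K-S,0) → 69.6652 44.8707 11.6598 0.0000 0.0000 0.0000
k=4: j=0 S=84.5378 intr=58.1722 cont=57.6865 V=58.1722[EX]; j=1 S=113.2336 intr=29.4764 cont=28.9908 V=29.4764[EX]; j=2 S=151.6700 intr=0.0000 cont=6.0986 V=6.0986[hold]; j=3 S=203.1533 intr=0.0000 cont=0.0000 V=0.0000[hold]; j=4 S=272.1123 intr=0.0000 cont=0.0000 V=0.0000[hold]  S*(4)=113.2336
k=3: j=0 S=97.8393 intr=44.8707 cont=44.3851 V=44.8707[EX]; j=1 S=131.0502 intr=11.6598 cont=18.3053 V=18.3053[hold]; j=2 S=175.5342 intr=0.0000 cont=3.1898 V=3.1898[hold]; j=3 S=235.1181 intr=0.0000 cont=0.0000 V=0.0000[hold]  S*(3)=97.8393
k=2: j=0 S=113.2336 intr=29.4764 cont=32.1378 V=32.1378[hold]; j=1 S=151.6700 intr=0.0000 cont=11.0850 V=11.0850[hold]; j=2 S=203.1533 intr=0.0000 cont=1.6684 V=1.6684[hold]  S*(2)=-
k=1: j=0 S=131.0502 intr=11.6598 cont=22.0587 V=22.0587[hold]; j=1 S=175.5342 intr=0.0000 cont=6.5879 V=6.5879[hold]  S*(1)=-
k=0: j=0 S=151.6700 intr=0.0000 cont=14.6573 V=14.6573[hold]  S*(0)=-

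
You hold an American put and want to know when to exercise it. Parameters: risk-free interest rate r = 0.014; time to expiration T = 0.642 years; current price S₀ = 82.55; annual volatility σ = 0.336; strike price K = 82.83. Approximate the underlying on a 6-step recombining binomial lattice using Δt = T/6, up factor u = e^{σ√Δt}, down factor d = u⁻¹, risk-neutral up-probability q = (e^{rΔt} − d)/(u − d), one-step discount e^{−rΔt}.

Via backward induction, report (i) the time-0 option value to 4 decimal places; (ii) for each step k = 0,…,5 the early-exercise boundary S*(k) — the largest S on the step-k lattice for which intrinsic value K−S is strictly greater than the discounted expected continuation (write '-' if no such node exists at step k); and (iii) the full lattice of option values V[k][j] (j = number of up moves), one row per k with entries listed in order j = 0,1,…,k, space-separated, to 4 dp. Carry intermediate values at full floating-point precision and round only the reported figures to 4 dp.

price = 8.3964
boundary = - - - 59.3635 66.2601 73.9579
tree:
8.3964
12.3100 4.1720
17.3951 6.8255 1.3030
23.4665 10.8551 2.4702 0.0393
29.6453 16.5699 4.6820 0.0757 0.0000
35.1810 23.4665 8.8721 0.1456 0.0000 0.0000
40.1405 29.6453 16.5699 0.2800 0.0000 0.0000 0.0000

Δt=0.10700, u=1.11618, d=0.89592, q=0.47936, disc=e^(-rΔt)=0.99850
k=6 terminal: V=max(K-S,0) → 40.1405 29.6453 16.5699 0.2800 0.0000 0.0000 0.0000
k=5: j=0 S=47.6490 intr=35.1810 cont=35.0570 V=35.1810[EX]; j=1 S=59.3635 intr=23.4665 cont=23.3426 V=23.4665[EX]; j=2 S=73.9579 intr=8.8721 cont=8.7481 V=8.8721[EX]; j=3 S=92.1403 intr=0.0000 cont=0.1456 V=0.1456[hold]; j=4 S=114.7929 intr=0.0000 cont=0.0000 V=0.0000[hold]; j=5 S=143.0146 intr=0.0000 cont=0.0000 V=0.0000[hold]  S*(5)=73.9579
k=4: j=0 S=53.1847 intr=29.6453 cont=29.5213 V=29.6453[EX]; j=1 S=66.2601 intr=16.5699 cont=16.4460 V=16.5699[EX]; j=2 S=82.5500 intr=0.2800 cont=4.6820 V=4.6820[hold]; j=3 S=102.8448 intr=0.0000 cont=0.0757 V=0.0757[hold]; j=4 S=128.1291 intr=0.0000 cont=0.0000 V=0.0000[hold]  S*(4)=66.2601
k=3: j=0 S=59.3635 intr=23.4665 cont=23.3426 V=23.4665[EX]; j=1 S=73.9579 intr=8.8721 cont=10.8551 V=10.8551[hold]; j=2 S=92.1403 intr=0.0000 cont=2.4702 V=2.4702[hold]; j=3 S=114.7929 intr=0.0000 cont=0.0393 V=0.0393[hold]  S*(3)=59.3635
k=2: j=0 S=66.2601 intr=16.5699 cont=17.3951 V=17.3951[hold]; j=1 S=82.5500 intr=0.2800 cont=6.8255 V=6.8255[hold]; j=2 S=102.8448 intr=0.0000 cont=1.3030 V=1.3030[hold]  S*(2)=-
k=1: j=0 S=73.9579 intr=8.8721 cont=12.3100 V=12.3100[hold]; j=1 S=92.1403 intr=0.0000 cont=4.1720 V=4.1720[hold]  S*(1)=-
k=0: j=0 S=82.5500 intr=0.2800 cont=8.3964 V=8.3964[hold]  S*(0)=-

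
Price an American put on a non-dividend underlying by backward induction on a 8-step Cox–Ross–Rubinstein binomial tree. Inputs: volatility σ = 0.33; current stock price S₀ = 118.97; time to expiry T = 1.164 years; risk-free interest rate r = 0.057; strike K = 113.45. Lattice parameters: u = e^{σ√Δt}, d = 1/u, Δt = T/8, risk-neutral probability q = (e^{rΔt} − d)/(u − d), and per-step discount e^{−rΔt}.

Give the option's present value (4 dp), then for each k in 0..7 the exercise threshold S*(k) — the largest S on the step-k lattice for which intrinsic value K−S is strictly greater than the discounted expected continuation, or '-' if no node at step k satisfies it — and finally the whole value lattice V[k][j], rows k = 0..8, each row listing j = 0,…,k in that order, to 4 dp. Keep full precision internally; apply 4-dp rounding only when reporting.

price = 10.9281
boundary = - - - 81.5520 71.9063 81.5520 92.4916 81.5520
tree:
10.9281
16.1452 5.9249
23.1138 9.4883 2.4821
31.8980 14.7682 4.3989 0.6186
41.5437 22.1882 7.6396 1.2514 0.0000
50.0485 31.8980 12.9075 2.5315 0.0000 0.0000
57.5474 41.5437 20.9584 5.1212 0.0000 0.0000 0.0000
64.1594 50.0485 31.8980 10.3601 0.0000 0.0000 0.0000 0.0000
69.9893 57.5474 41.5437 20.9584 0.0000 0.0000 0.0000 0.0000 0.0000

Δt=0.14550, u=1.13414, d=0.88172, q=0.50157, disc=e^(-rΔt)=0.99174
k=8 terminal: V=max(K-S,0) → 69.9893 57.5474 41.5437 20.9584 0.0000 0.0000 0.0000 0.0000 0.0000
k=7: j=0 S=49.2906 intr=64.1594 cont=63.2223 V=64.1594[EX]; j=1 S=63.4015 intr=50.0485 cont=49.1115 V=50.0485[EX]; j=2 S=81.5520 intr=31.8980 cont=30.9610 V=31.8980[EX]; j=3 S=104.8986 intr=8.5514 cont=10.3601 V=10.3601[hold]; j=4 S=134.9289 intr=0.0000 cont=0.0000 V=0.0000[hold]; j=5 S=173.5562 intr=0.0000 cont=0.0000 V=0.0000[hold]; j=6 S=223.2417 intr=0.0000 cont=0.0000 V=0.0000[hold]; j=7 S=287.1511 intr=0.0000 cont=0.0000 V=0.0000[hold]  S*(7)=81.5520
k=6: j=0 S=55.9026 intr=57.5474 cont=56.6104 V=57.5474[EX]; j=1 S=71.9063 intr=41.5437 cont=40.6067 V=41.5437[EX]; j=2 S=92.4916 intr=20.9584 cont=20.9211 V=20.9584[EX]; j=3 S=118.9700 intr=0.0000 cont=5.1212 V=5.1212[hold]; j=4 S=153.0286 intr=0.0000 cont=0.0000 V=0.0000[hold]; j=5 S=196.8375 intr=0.0000 cont=0.0000 V=0.0000[hold]; j=6 S=253.1879 intr=0.0000 cont=0.0000 V=0.0000[hold]  S*(6)=92.4916
k=5: j=0 S=63.4015 intr=50.0485 cont=49.1115 V=50.0485[EX]; j=1 S=81.5520 intr=31.8980 cont=30.9610 V=31.8980[EX]; j=2 S=104.8986 intr=8.5514 cont=12.9075 V=12.9075[hold]; j=3 S=134.9289 intr=0.0000 cont=2.5315 V=2.5315[hold]; j=4 S=173.5562 intr=0.0000 cont=0.0000 V=0.0000[hold]; j=5 S=223.2417 intr=0.0000 cont=0.0000 V=0.0000[hold]  S*(5)=81.5520
k=4: j=0 S=71.9063 intr=41.5437 cont=40.6067 V=41.5437[EX]; j=1 S=92.4916 intr=20.9584 cont=22.1882 V=22.1882[hold]; j=2 S=118.9700 intr=0.0000 cont=7.6396 V=7.6396[hold]; j=3 S=153.0286 intr=0.0000 cont=1.2514 V=1.2514[hold]; j=4 S=196.8375 intr=0.0000 cont=0.0000 V=0.0000[hold]  S*(4)=71.9063
k=3: j=0 S=81.5520 intr=31.8980 cont=31.5727 V=31.8980[EX]; j=1 S=104.8986 intr=8.5514 cont=14.7682 V=14.7682[hold]; j=2 S=134.9289 intr=0.0000 cont=4.3989 V=4.3989[hold]; j=3 S=173.5562 intr=0.0000 cont=0.6186 V=0.6186[hold]  S*(3)=81.5520
k=2: j=0 S=92.4916 intr=20.9584 cont=23.1138 V=23.1138[hold]; j=1 S=118.9700 intr=0.0000 cont=9.4883 V=9.4883[hold]; j=2 S=153.0286 intr=0.0000 cont=2.4821 V=2.4821[hold]  S*(2)=-
k=1: j=0 S=104.8986 intr=8.5514 cont=16.1452 V=16.1452[hold]; j=1 S=134.9289 intr=0.0000 cont=5.9249 V=5.9249[hold]  S*(1)=-
k=0: j=0 S=118.9700 intr=0.0000 cont=10.9281 V=10.9281[hold]  S*(0)=-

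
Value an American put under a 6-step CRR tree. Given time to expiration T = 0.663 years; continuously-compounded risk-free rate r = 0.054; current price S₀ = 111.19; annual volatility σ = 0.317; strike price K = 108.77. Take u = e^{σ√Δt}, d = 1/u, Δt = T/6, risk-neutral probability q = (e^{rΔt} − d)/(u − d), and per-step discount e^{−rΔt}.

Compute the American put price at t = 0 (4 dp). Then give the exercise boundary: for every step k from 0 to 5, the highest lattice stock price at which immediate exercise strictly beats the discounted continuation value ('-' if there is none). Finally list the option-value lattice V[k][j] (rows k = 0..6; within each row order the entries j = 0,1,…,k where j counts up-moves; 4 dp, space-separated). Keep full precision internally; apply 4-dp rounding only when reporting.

price = 8.4378
boundary = - - - 81.0538 90.0612 81.0538
tree:
8.4378
13.0625 3.9511
19.4832 6.8493 1.1233
27.7162 11.5489 2.2693 0.0000
35.8227 18.7088 4.5844 0.0000 0.0000
43.1184 27.7162 9.2611 0.0000 0.0000 0.0000
49.6845 35.8227 18.7088 0.0000 0.0000 0.0000 0.0000

params: Δt=0.11050 u=1.11113 d=0.89999 q=0.50203 e^(-rΔt)=0.99405
t_6 payoffs: 49.6845 35.8227 18.7088 0.0000 0.0000 0.0000 0.0000
t_5: node(5,0) S=65.6516 payoff=43.1184 vs cont=42.4713 → 43.1184 [stop]  node(5,1) S=81.0538 payoff=27.7162 vs cont=27.0691 → 27.7162 [stop]  node(5,2) S=100.0695 payoff=8.7005 vs cont=9.2611 → 9.2611 [wait]  node(5,3) S=123.5463 payoff=0.0000 vs cont=0.0000 → 0.0000 [wait]  node(5,4) S=152.5309 payoff=0.0000 vs cont=0.0000 → 0.0000 [wait]  node(5,5) S=188.3155 payoff=0.0000 vs cont=0.0000 → 0.0000 [wait]  ⇒ S*(5)=81.0538
t_4: node(4,0) S=72.9473 payoff=35.8227 vs cont=35.1756 → 35.8227 [stop]  node(4,1) S=90.0612 payoff=18.7088 vs cont=18.3415 → 18.7088 [stop]  node(4,2) S=111.1900 payoff=0.0000 vs cont=4.5844 → 4.5844 [wait]  node(4,3) S=137.2758 payoff=0.0000 vs cont=0.0000 → 0.0000 [wait]  node(4,4) S=169.4814 payoff=0.0000 vs cont=0.0000 → 0.0000 [wait]  ⇒ S*(4)=90.0612
t_3: node(3,0) S=81.0538 payoff=27.7162 vs cont=27.0691 → 27.7162 [stop]  node(3,1) S=100.0695 payoff=8.7005 vs cont=11.5489 → 11.5489 [wait]  node(3,2) S=123.5463 payoff=0.0000 vs cont=2.2693 → 2.2693 [wait]  node(3,3) S=152.5309 payoff=0.0000 vs cont=0.0000 → 0.0000 [wait]  ⇒ S*(3)=81.0538
t_2: node(2,0) S=90.0612 payoff=18.7088 vs cont=19.4832 → 19.4832 [wait]  node(2,1) S=111.1900 payoff=0.0000 vs cont=6.8493 → 6.8493 [wait]  node(2,2) S=137.2758 payoff=0.0000 vs cont=1.1233 → 1.1233 [wait]  ⇒ S*(2)=-
t_1: node(1,0) S=100.0695 payoff=8.7005 vs cont=13.0625 → 13.0625 [wait]  node(1,1) S=123.5463 payoff=0.0000 vs cont=3.9511 → 3.9511 [wait]  ⇒ S*(1)=-
t_0: node(0,0) S=111.1900 payoff=0.0000 vs cont=8.4378 → 8.4378 [wait]  ⇒ S*(0)=-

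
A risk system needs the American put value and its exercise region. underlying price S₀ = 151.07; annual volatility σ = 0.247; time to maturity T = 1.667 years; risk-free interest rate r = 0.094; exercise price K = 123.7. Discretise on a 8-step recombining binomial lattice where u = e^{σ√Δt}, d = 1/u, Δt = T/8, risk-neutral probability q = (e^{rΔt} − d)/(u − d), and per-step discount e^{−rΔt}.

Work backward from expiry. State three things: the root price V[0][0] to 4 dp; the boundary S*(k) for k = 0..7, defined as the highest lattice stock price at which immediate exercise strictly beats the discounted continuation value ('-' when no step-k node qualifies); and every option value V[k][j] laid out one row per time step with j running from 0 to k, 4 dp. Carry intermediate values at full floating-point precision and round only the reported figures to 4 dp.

price = 3.1435
boundary = - - - - 96.2299 85.9692 96.2299 107.7152
tree:
3.1435
5.6421 1.2866
9.8741 2.5080 0.3700
16.7674 4.7934 0.7964 0.0471
27.4701 8.9296 1.7047 0.1090 0.0000
37.7308 16.0645 3.6250 0.2524 0.0000 0.0000
46.8974 27.4701 7.6482 0.5841 0.0000 0.0000 0.0000
55.0866 37.7308 15.9848 1.3518 0.0000 0.0000 0.0000 0.0000
62.4026 46.8974 27.4701 3.1287 0.0000 0.0000 0.0000 0.0000 0.0000

Δt=0.20838, u=1.11935, d=0.89337, q=0.55937, disc=e^(-rΔt)=0.98060
k=8 terminal: V=max(K-S,0) → 62.4026 46.8974 27.4701 3.1287 0.0000 0.0000 0.0000 0.0000 0.0000
k=7: j=0 S=68.6134 intr=55.0866 cont=52.6873 V=55.0866[EX]; j=1 S=85.9692 intr=37.7308 cont=35.3314 V=37.7308[EX]; j=2 S=107.7152 intr=15.9848 cont=13.5854 V=15.9848[EX]; j=3 S=134.9619 intr=0.0000 cont=1.3518 V=1.3518[hold]; j=4 S=169.1007 intr=0.0000 cont=0.0000 V=0.0000[hold]; j=5 S=211.8749 intr=0.0000 cont=0.0000 V=0.0000[hold]; j=6 S=265.4688 intr=0.0000 cont=0.0000 V=0.0000[hold]; j=7 S=332.6195 intr=0.0000 cont=0.0000 V=0.0000[hold]  S*(7)=107.7152
k=6: j=0 S=76.8026 intr=46.8974 cont=44.4980 V=46.8974[EX]; j=1 S=96.2299 intr=27.4701 cont=25.0707 V=27.4701[EX]; j=2 S=120.5713 intr=3.1287 cont=7.6482 V=7.6482[hold]; j=3 S=151.0700 intr=0.0000 cont=0.5841 V=0.5841[hold]; j=4 S=189.2833 intr=0.0000 cont=0.0000 V=0.0000[hold]; j=5 S=237.1628 intr=0.0000 cont=0.0000 V=0.0000[hold]; j=6 S=297.1533 intr=0.0000 cont=0.0000 V=0.0000[hold]  S*(6)=96.2299
k=5: j=0 S=85.9692 intr=37.7308 cont=35.3314 V=37.7308[EX]; j=1 S=107.7152 intr=15.9848 cont=16.0645 V=16.0645[hold]; j=2 S=134.9619 intr=0.0000 cont=3.6250 V=3.6250[hold]; j=3 S=169.1007 intr=0.0000 cont=0.2524 V=0.2524[hold]; j=4 S=211.8749 intr=0.0000 cont=0.0000 V=0.0000[hold]; j=5 S=265.4688 intr=0.0000 cont=0.0000 V=0.0000[hold]  S*(5)=85.9692
k=4: j=0 S=96.2299 intr=27.4701 cont=25.1145 V=27.4701[EX]; j=1 S=120.5713 intr=3.1287 cont=8.9296 V=8.9296[hold]; j=2 S=151.0700 intr=0.0000 cont=1.7047 V=1.7047[hold]; j=3 S=189.2833 intr=0.0000 cont=0.1090 V=0.1090[hold]; j=4 S=237.1628 intr=0.0000 cont=0.0000 V=0.0000[hold]  S*(4)=96.2299
k=3: j=0 S=107.7152 intr=15.9848 cont=16.7674 V=16.7674[hold]; j=1 S=134.9619 intr=0.0000 cont=4.7934 V=4.7934[hold]; j=2 S=169.1007 intr=0.0000 cont=0.7964 V=0.7964[hold]; j=3 S=211.8749 intr=0.0000 cont=0.0471 V=0.0471[hold]  S*(3)=-
k=2: j=0 S=120.5713 intr=3.1287 cont=9.8741 V=9.8741[hold]; j=1 S=151.0700 intr=0.0000 cont=2.5080 V=2.5080[hold]; j=2 S=189.2833 intr=0.0000 cont=0.3700 V=0.3700[hold]  S*(2)=-
k=1: j=0 S=134.9619 intr=0.0000 cont=5.6421 V=5.6421[hold]; j=1 S=169.1007 intr=0.0000 cont=1.2866 V=1.2866[hold]  S*(1)=-
k=0: j=0 S=151.0700 intr=0.0000 cont=3.1435 V=3.1435[hold]  S*(0)=-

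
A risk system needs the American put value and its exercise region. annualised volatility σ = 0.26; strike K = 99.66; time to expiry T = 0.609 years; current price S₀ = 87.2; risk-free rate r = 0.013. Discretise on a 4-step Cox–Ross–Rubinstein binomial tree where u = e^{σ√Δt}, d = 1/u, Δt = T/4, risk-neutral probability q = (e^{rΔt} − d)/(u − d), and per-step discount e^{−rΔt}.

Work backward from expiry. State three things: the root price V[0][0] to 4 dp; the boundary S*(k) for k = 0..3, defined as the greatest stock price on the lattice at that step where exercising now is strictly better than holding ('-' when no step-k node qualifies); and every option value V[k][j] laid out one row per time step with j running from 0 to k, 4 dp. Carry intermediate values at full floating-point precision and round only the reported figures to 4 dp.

price = 15.1965
boundary = - - 71.1866 78.7875
tree:
15.1965
21.3427 8.7168
28.4734 13.8401 3.2992
35.3410 20.8725 6.4116 0.0000
41.5461 28.4734 12.4600 0.0000 0.0000

Δt=0.15225, u=1.10677, d=0.90353, q=0.48441, disc=e^(-rΔt)=0.99802
k=4 terminal: V=max(K-S,0) → 41.5461 28.4734 12.4600 0.0000 0.0000
k=3: j=0 S=64.3190 intr=35.3410 cont=35.1440 V=35.3410[EX]; j=1 S=78.7875 intr=20.8725 cont=20.6754 V=20.8725[EX]; j=2 S=96.5107 intr=3.1493 cont=6.4116 V=6.4116[hold]; j=3 S=118.2208 intr=0.0000 cont=0.0000 V=0.0000[hold]  S*(3)=78.7875
k=2: j=0 S=71.1866 intr=28.4734 cont=28.2764 V=28.4734[EX]; j=1 S=87.2000 intr=12.4600 cont=13.8401 V=13.8401[hold]; j=2 S=106.8156 intr=0.0000 cont=3.2992 V=3.2992[hold]  S*(2)=71.1866
k=1: j=0 S=78.7875 intr=20.8725 cont=21.3427 V=21.3427[hold]; j=1 S=96.5107 intr=3.1493 cont=8.7168 V=8.7168[hold]  S*(1)=-
k=0: j=0 S=87.2000 intr=12.4600 cont=15.1965 V=15.1965[hold]  S*(0)=-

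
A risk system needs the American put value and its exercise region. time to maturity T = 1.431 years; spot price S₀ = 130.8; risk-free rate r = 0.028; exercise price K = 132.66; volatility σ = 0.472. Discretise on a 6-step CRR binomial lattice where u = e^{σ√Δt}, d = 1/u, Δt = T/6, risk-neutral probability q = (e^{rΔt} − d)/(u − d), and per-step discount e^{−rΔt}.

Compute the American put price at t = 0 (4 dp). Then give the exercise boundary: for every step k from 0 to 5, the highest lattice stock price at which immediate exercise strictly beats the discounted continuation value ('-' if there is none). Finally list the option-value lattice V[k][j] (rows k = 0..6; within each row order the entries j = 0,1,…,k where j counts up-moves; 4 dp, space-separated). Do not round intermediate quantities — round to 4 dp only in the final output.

price = 27.1164
boundary = - - - 65.5062 82.4880 103.8722
tree:
27.1164
38.1679 14.3846
51.7989 22.5335 4.9142
67.1538 34.3162 8.8657 0.2918
80.6395 50.1720 15.9822 0.5411 0.0000
91.3490 67.1538 28.7878 1.0032 0.0000 0.0000
99.8537 80.6395 50.1720 1.8600 0.0000 0.0000 0.0000

Δt=0.23850  u=1.25924  d=0.79413  q=0.45703  discount=0.99334
step 6 (expiry): payoffs max(K−S,0) = 99.8537 80.6395 50.1720 1.8600 0.0000 0.0000 0.0000
step 5: (k=5,j=0): S=41.3110, (K−S)⁺=91.3490, hold=90.4660 ⇒ V=91.3490 exercise | (k=5,j=1): S=65.5062, (K−S)⁺=67.1538, hold=66.2708 ⇒ V=67.1538 exercise | (k=5,j=2): S=103.8722, (K−S)⁺=28.7878, hold=27.9048 ⇒ V=28.7878 exercise | (k=5,j=3): S=164.7085, (K−S)⁺=0.0000, hold=1.0032 ⇒ V=1.0032 continue | (k=5,j=4): S=261.1758, (K−S)⁺=0.0000, hold=0.0000 ⇒ V=0.0000 continue | (k=5,j=5): S=414.1424, (K−S)⁺=0.0000, hold=0.0000 ⇒ V=0.0000 continue  boundary S*=103.8722
step 4: (k=4,j=0): S=52.0205, (K−S)⁺=80.6395, hold=79.7566 ⇒ V=80.6395 exercise | (k=4,j=1): S=82.4880, (K−S)⁺=50.1720, hold=49.2890 ⇒ V=50.1720 exercise | (k=4,j=2): S=130.8000, (K−S)⁺=1.8600, hold=15.9822 ⇒ V=15.9822 continue | (k=4,j=3): S=207.4075, (K−S)⁺=0.0000, hold=0.5411 ⇒ V=0.5411 continue | (k=4,j=4): S=328.8829, (K−S)⁺=0.0000, hold=0.0000 ⇒ V=0.0000 continue  boundary S*=82.4880
step 3: (k=3,j=0): S=65.5062, (K−S)⁺=67.1538, hold=66.2708 ⇒ V=67.1538 exercise | (k=3,j=1): S=103.8722, (K−S)⁺=28.7878, hold=34.3162 ⇒ V=34.3162 continue | (k=3,j=2): S=164.7085, (K−S)⁺=0.0000, hold=8.8657 ⇒ V=8.8657 continue | (k=3,j=3): S=261.1758, (K−S)⁺=0.0000, hold=0.2918 ⇒ V=0.2918 continue  boundary S*=65.5062
step 2: (k=2,j=0): S=82.4880, (K−S)⁺=50.1720, hold=51.7989 ⇒ V=51.7989 continue | (k=2,j=1): S=130.8000, (K−S)⁺=1.8600, hold=22.5335 ⇒ V=22.5335 continue | (k=2,j=2): S=207.4075, (K−S)⁺=0.0000, hold=4.9142 ⇒ V=4.9142 continue  boundary S*=-
step 1: (k=1,j=0): S=103.8722, (K−S)⁺=28.7878, hold=38.1679 ⇒ V=38.1679 continue | (k=1,j=1): S=164.7085, (K−S)⁺=0.0000, hold=14.3846 ⇒ V=14.3846 continue  boundary S*=-
step 0: (k=0,j=0): S=130.8000, (K−S)⁺=1.8600, hold=27.1164 ⇒ V=27.1164 continue  boundary S*=-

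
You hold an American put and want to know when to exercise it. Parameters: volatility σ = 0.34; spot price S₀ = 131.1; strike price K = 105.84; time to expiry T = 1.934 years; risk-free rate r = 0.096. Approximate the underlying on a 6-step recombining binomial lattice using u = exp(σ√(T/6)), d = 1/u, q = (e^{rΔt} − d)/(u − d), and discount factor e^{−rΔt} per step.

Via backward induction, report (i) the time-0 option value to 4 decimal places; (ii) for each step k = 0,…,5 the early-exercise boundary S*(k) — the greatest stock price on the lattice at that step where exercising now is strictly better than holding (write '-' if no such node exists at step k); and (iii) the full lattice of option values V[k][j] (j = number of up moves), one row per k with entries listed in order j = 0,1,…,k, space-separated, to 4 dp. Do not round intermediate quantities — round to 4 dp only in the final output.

Δt=0.32233  u=1.21292  d=0.82445  q=0.53279  discount=0.96953
step 6 (expiry): payoffs max(K−S,0) = 64.6678 45.2683 16.7280 0.0000 0.0000 0.0000 0.0000
step 5: (k=5,j=0): S=49.9387, (K−S)⁺=55.9013, hold=52.6764 ⇒ V=55.9013 exercise | (k=5,j=1): S=73.4688, (K−S)⁺=32.3712, hold=29.1462 ⇒ V=32.3712 exercise | (k=5,j=2): S=108.0860, (K−S)⁺=0.0000, hold=7.5773 ⇒ V=7.5773 continue | (k=5,j=3): S=159.0142, (K−S)⁺=0.0000, hold=0.0000 ⇒ V=0.0000 continue | (k=5,j=4): S=233.9388, (K−S)⁺=0.0000, hold=0.0000 ⇒ V=0.0000 continue | (k=5,j=5): S=344.1664, (K−S)⁺=0.0000, hold=0.0000 ⇒ V=0.0000 continue  boundary S*=73.4688
step 4: (k=4,j=0): S=60.5717, (K−S)⁺=45.2683, hold=42.0433 ⇒ V=45.2683 exercise | (k=4,j=1): S=89.1120, (K−S)⁺=16.7280, hold=18.5773 ⇒ V=18.5773 continue | (k=4,j=2): S=131.1000, (K−S)⁺=0.0000, hold=3.4323 ⇒ V=3.4323 continue | (k=4,j=3): S=192.8719, (K−S)⁺=0.0000, hold=0.0000 ⇒ V=0.0000 continue | (k=4,j=4): S=283.7496, (K−S)⁺=0.0000, hold=0.0000 ⇒ V=0.0000 continue  boundary S*=60.5717
step 3: (k=3,j=0): S=73.4688, (K−S)⁺=32.3712, hold=30.1015 ⇒ V=32.3712 exercise | (k=3,j=1): S=108.0860, (K−S)⁺=0.0000, hold=10.1880 ⇒ V=10.1880 continue | (k=3,j=2): S=159.0142, (K−S)⁺=0.0000, hold=1.5547 ⇒ V=1.5547 continue | (k=3,j=3): S=233.9388, (K−S)⁺=0.0000, hold=0.0000 ⇒ V=0.0000 continue  boundary S*=73.4688
step 2: (k=2,j=0): S=89.1120, (K−S)⁺=16.7280, hold=19.9259 ⇒ V=19.9259 continue | (k=2,j=1): S=131.1000, (K−S)⁺=0.0000, hold=5.4180 ⇒ V=5.4180 continue | (k=2,j=2): S=192.8719, (K−S)⁺=0.0000, hold=0.7042 ⇒ V=0.7042 continue  boundary S*=-
step 1: (k=1,j=0): S=108.0860, (K−S)⁺=0.0000, hold=11.8246 ⇒ V=11.8246 continue | (k=1,j=1): S=159.0142, (K−S)⁺=0.0000, hold=2.8180 ⇒ V=2.8180 continue  boundary S*=-
step 0: (k=0,j=0): S=131.1000, (K−S)⁺=0.0000, hold=6.8118 ⇒ V=6.8118 continue  boundary S*=-

price = 6.8118
boundary = - - - 73.4688 60.5717 73.4688
tree:
6.8118
11.8246 2.8180
19.9259 5.4180 0.7042
32.3712 10.1880 1.5547 0.0000
45.2683 18.5773 3.4323 0.0000 0.0000
55.9013 32.3712 7.5773 0.0000 0.0000 0.0000
64.6678 45.2683 16.7280 0.0000 0.0000 0.0000 0.0000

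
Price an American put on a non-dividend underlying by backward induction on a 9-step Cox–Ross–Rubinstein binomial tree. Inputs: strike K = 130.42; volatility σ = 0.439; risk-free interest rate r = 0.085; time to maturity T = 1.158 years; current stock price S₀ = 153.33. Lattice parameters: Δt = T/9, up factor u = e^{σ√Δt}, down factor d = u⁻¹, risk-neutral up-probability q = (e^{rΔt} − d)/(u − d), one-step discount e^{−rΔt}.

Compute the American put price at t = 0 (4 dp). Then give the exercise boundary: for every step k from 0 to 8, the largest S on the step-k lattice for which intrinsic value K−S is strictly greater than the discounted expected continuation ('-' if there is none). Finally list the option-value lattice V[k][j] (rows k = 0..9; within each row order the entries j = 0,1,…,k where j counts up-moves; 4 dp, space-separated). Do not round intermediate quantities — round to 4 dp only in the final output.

price = 11.8972
boundary = - - - - 81.6721 69.7727 81.6721 95.6010 111.9053
tree:
11.8972
17.7386 6.2134
25.7118 10.0140 2.4816
36.0697 15.7358 4.4102 0.5730
48.7479 23.9610 7.7099 1.1482 0.0000
60.6473 35.0614 13.1902 2.3008 0.0000 0.0000
70.8130 48.7479 21.9038 4.6107 0.0000 0.0000 0.0000
79.4976 60.6473 34.8190 9.2393 0.0000 0.0000 0.0000 0.0000
86.9169 70.8130 48.7479 18.5147 0.0000 0.0000 0.0000 0.0000 0.0000
93.2552 79.4976 60.6473 34.8190 0.0000 0.0000 0.0000 0.0000 0.0000 0.0000

Δt=0.12867  u=1.17055  d=0.85430  q=0.49549  discount=0.98912
step 9 (expiry): payoffs max(K−S,0) = 93.2552 79.4976 60.6473 34.8190 0.0000 0.0000 0.0000 0.0000 0.0000 0.0000
step 8: (k=8,j=0): S=43.5031, (K−S)⁺=86.9169, hold=85.4983 ⇒ V=86.9169 exercise | (k=8,j=1): S=59.6070, (K−S)⁺=70.8130, hold=69.3944 ⇒ V=70.8130 exercise | (k=8,j=2): S=81.6721, (K−S)⁺=48.7479, hold=47.3293 ⇒ V=48.7479 exercise | (k=8,j=3): S=111.9053, (K−S)⁺=18.5147, hold=17.3756 ⇒ V=18.5147 exercise | (k=8,j=4): S=153.3300, (K−S)⁺=0.0000, hold=0.0000 ⇒ V=0.0000 continue | (k=8,j=5): S=210.0892, (K−S)⁺=0.0000, hold=0.0000 ⇒ V=0.0000 continue | (k=8,j=6): S=287.8594, (K−S)⁺=0.0000, hold=0.0000 ⇒ V=0.0000 continue | (k=8,j=7): S=394.4182, (K−S)⁺=0.0000, hold=0.0000 ⇒ V=0.0000 continue | (k=8,j=8): S=540.4227, (K−S)⁺=0.0000, hold=0.0000 ⇒ V=0.0000 continue  boundary S*=111.9053
step 7: (k=7,j=0): S=50.9224, (K−S)⁺=79.4976, hold=78.0790 ⇒ V=79.4976 exercise | (k=7,j=1): S=69.7727, (K−S)⁺=60.6473, hold=59.2287 ⇒ V=60.6473 exercise | (k=7,j=2): S=95.6010, (K−S)⁺=34.8190, hold=33.4005 ⇒ V=34.8190 exercise | (k=7,j=3): S=130.9902, (K−S)⁺=0.0000, hold=9.2393 ⇒ V=9.2393 continue | (k=7,j=4): S=179.4797, (K−S)⁺=0.0000, hold=0.0000 ⇒ V=0.0000 continue | (k=7,j=5): S=245.9190, (K−S)⁺=0.0000, hold=0.0000 ⇒ V=0.0000 continue | (k=7,j=6): S=336.9525, (K−S)⁺=0.0000, hold=0.0000 ⇒ V=0.0000 continue | (k=7,j=7): S=461.6845, (K−S)⁺=0.0000, hold=0.0000 ⇒ V=0.0000 continue  boundary S*=95.6010
step 6: (k=6,j=0): S=59.6070, (K−S)⁺=70.8130, hold=69.3944 ⇒ V=70.8130 exercise | (k=6,j=1): S=81.6721, (K−S)⁺=48.7479, hold=47.3293 ⇒ V=48.7479 exercise | (k=6,j=2): S=111.9053, (K−S)⁺=18.5147, hold=21.9038 ⇒ V=21.9038 continue | (k=6,j=3): S=153.3300, (K−S)⁺=0.0000, hold=4.6107 ⇒ V=4.6107 continue | (k=6,j=4): S=210.0892, (K−S)⁺=0.0000, hold=0.0000 ⇒ V=0.0000 continue | (k=6,j=5): S=287.8594, (K−S)⁺=0.0000, hold=0.0000 ⇒ V=0.0000 continue | (k=6,j=6): S=394.4182, (K−S)⁺=0.0000, hold=0.0000 ⇒ V=0.0000 continue  boundary S*=81.6721
step 5: (k=5,j=0): S=69.7727, (K−S)⁺=60.6473, hold=59.2287 ⇒ V=60.6473 exercise | (k=5,j=1): S=95.6010, (K−S)⁺=34.8190, hold=35.0614 ⇒ V=35.0614 continue | (k=5,j=2): S=130.9902, (K−S)⁺=0.0000, hold=13.1902 ⇒ V=13.1902 continue | (k=5,j=3): S=179.4797, (K−S)⁺=0.0000, hold=2.3008 ⇒ V=2.3008 continue | (k=5,j=4): S=245.9190, (K−S)⁺=0.0000, hold=0.0000 ⇒ V=0.0000 continue | (k=5,j=5): S=336.9525, (K−S)⁺=0.0000, hold=0.0000 ⇒ V=0.0000 continue  boundary S*=69.7727
step 4: (k=4,j=0): S=81.6721, (K−S)⁺=48.7479, hold=47.4481 ⇒ V=48.7479 exercise | (k=4,j=1): S=111.9053, (K−S)⁺=18.5147, hold=23.9610 ⇒ V=23.9610 continue | (k=4,j=2): S=153.3300, (K−S)⁺=0.0000, hold=7.7099 ⇒ V=7.7099 continue | (k=4,j=3): S=210.0892, (K−S)⁺=0.0000, hold=1.1482 ⇒ V=1.1482 continue | (k=4,j=4): S=287.8594, (K−S)⁺=0.0000, hold=0.0000 ⇒ V=0.0000 continue  boundary S*=81.6721
step 3: (k=3,j=0): S=95.6010, (K−S)⁺=34.8190, hold=36.0697 ⇒ V=36.0697 continue | (k=3,j=1): S=130.9902, (K−S)⁺=0.0000, hold=15.7358 ⇒ V=15.7358 continue | (k=3,j=2): S=179.4797, (K−S)⁺=0.0000, hold=4.4102 ⇒ V=4.4102 continue | (k=3,j=3): S=245.9190, (K−S)⁺=0.0000, hold=0.5730 ⇒ V=0.5730 continue  boundary S*=-
step 2: (k=2,j=0): S=111.9053, (K−S)⁺=18.5147, hold=25.7118 ⇒ V=25.7118 continue | (k=2,j=1): S=153.3300, (K−S)⁺=0.0000, hold=10.0140 ⇒ V=10.0140 continue | (k=2,j=2): S=210.0892, (K−S)⁺=0.0000, hold=2.4816 ⇒ V=2.4816 continue  boundary S*=-
step 1: (k=1,j=0): S=130.9902, (K−S)⁺=0.0000, hold=17.7386 ⇒ V=17.7386 continue | (k=1,j=1): S=179.4797, (K−S)⁺=0.0000, hold=6.2134 ⇒ V=6.2134 continue  boundary S*=-
step 0: (k=0,j=0): S=153.3300, (K−S)⁺=0.0000, hold=11.8972 ⇒ V=11.8972 continue  boundary S*=-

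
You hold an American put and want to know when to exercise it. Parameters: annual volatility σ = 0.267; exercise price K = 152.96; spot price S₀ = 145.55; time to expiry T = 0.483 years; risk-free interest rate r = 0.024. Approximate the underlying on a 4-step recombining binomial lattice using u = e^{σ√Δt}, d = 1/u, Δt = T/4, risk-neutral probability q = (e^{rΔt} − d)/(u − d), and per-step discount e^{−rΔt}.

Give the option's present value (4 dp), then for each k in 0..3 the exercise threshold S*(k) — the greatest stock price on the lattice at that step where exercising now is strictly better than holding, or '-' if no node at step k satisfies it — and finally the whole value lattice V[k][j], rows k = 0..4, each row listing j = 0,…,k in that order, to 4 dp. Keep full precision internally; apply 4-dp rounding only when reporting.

Δt=0.12075  u=1.09722  d=0.91139  q=0.49244  discount=0.99711
step 4 (expiry): payoffs max(K−S,0) = 52.5362 32.0605 7.4100 0.0000 0.0000
step 3: (k=3,j=0): S=110.1870, (K−S)⁺=42.7730, hold=42.3303 ⇒ V=42.7730 exercise | (k=3,j=1): S=132.6534, (K−S)⁺=20.3066, hold=19.8640 ⇒ V=20.3066 exercise | (k=3,j=2): S=159.7004, (K−S)⁺=0.0000, hold=3.7501 ⇒ V=3.7501 continue | (k=3,j=3): S=192.2622, (K−S)⁺=0.0000, hold=0.0000 ⇒ V=0.0000 continue  boundary S*=132.6534
step 2: (k=2,j=0): S=120.8995, (K−S)⁺=32.0605, hold=31.6179 ⇒ V=32.0605 exercise | (k=2,j=1): S=145.5500, (K−S)⁺=7.4100, hold=12.1184 ⇒ V=12.1184 continue | (k=2,j=2): S=175.2266, (K−S)⁺=0.0000, hold=1.8979 ⇒ V=1.8979 continue  boundary S*=120.8995
step 1: (k=1,j=0): S=132.6534, (K−S)⁺=20.3066, hold=22.1759 ⇒ V=22.1759 continue | (k=1,j=1): S=159.7004, (K−S)⁺=0.0000, hold=7.0649 ⇒ V=7.0649 continue  boundary S*=-
step 0: (k=0,j=0): S=145.5500, (K−S)⁺=7.4100, hold=14.6920 ⇒ V=14.6920 continue  boundary S*=-

price = 14.6920
boundary = - - 120.8995 132.6534
tree:
14.6920
22.1759 7.0649
32.0605 12.1184 1.8979
42.7730 20.3066 3.7501 0.0000
52.5362 32.0605 7.4100 0.0000 0.0000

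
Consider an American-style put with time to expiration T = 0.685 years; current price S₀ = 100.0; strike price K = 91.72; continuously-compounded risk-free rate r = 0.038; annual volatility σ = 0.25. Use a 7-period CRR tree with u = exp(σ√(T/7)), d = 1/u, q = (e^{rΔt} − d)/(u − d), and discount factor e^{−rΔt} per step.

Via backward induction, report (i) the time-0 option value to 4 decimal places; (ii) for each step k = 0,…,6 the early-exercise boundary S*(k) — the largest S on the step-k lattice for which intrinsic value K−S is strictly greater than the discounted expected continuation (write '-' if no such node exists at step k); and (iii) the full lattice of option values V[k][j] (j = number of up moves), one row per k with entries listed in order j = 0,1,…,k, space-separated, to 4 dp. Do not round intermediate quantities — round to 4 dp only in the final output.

params: Δt=0.09786 u=1.08134 d=0.92477 q=0.50425 e^(-rΔt)=0.99629
t_7 payoffs: 33.8770 24.0838 12.6325 0.0000 0.0000 0.0000 0.0000 0.0000
t_6: node(6,0) S=62.5483 payoff=29.1717 vs cont=28.8313 → 29.1717 [stop]  node(6,1) S=73.1381 payoff=18.5819 vs cont=18.2415 → 18.5819 [stop]  node(6,2) S=85.5208 payoff=6.1992 vs cont=6.2393 → 6.2393 [wait]  node(6,3) S=100.0000 payoff=0.0000 vs cont=0.0000 → 0.0000 [wait]  node(6,4) S=116.9306 payoff=0.0000 vs cont=0.0000 → 0.0000 [wait]  node(6,5) S=136.7277 payoff=0.0000 vs cont=0.0000 → 0.0000 [wait]  node(6,6) S=159.8766 payoff=0.0000 vs cont=0.0000 → 0.0000 [wait]  ⇒ S*(6)=73.1381
t_5: node(5,0) S=67.6362 payoff=24.0838 vs cont=23.7433 → 24.0838 [stop]  node(5,1) S=79.0875 payoff=12.6325 vs cont=12.3123 → 12.6325 [stop]  node(5,2) S=92.4775 payoff=0.0000 vs cont=3.0816 → 3.0816 [wait]  node(5,3) S=108.1345 payoff=0.0000 vs cont=0.0000 → 0.0000 [wait]  node(5,4) S=126.4423 payoff=0.0000 vs cont=0.0000 → 0.0000 [wait]  node(5,5) S=147.8498 payoff=0.0000 vs cont=0.0000 → 0.0000 [wait]  ⇒ S*(5)=79.0875
t_4: node(4,0) S=73.1381 payoff=18.5819 vs cont=18.2415 → 18.5819 [stop]  node(4,1) S=85.5208 payoff=6.1992 vs cont=7.7875 → 7.7875 [wait]  node(4,2) S=100.0000 payoff=0.0000 vs cont=1.5220 → 1.5220 [wait]  node(4,3) S=116.9306 payoff=0.0000 vs cont=0.0000 → 0.0000 [wait]  node(4,4) S=136.7277 payoff=0.0000 vs cont=0.0000 → 0.0000 [wait]  ⇒ S*(4)=73.1381
t_3: node(3,0) S=79.0875 payoff=12.6325 vs cont=13.0900 → 13.0900 [wait]  node(3,1) S=92.4775 payoff=0.0000 vs cont=4.6109 → 4.6109 [wait]  node(3,2) S=108.1345 payoff=0.0000 vs cont=0.7517 → 0.7517 [wait]  node(3,3) S=126.4423 payoff=0.0000 vs cont=0.0000 → 0.0000 [wait]  ⇒ S*(3)=-
t_2: node(2,0) S=85.5208 payoff=6.1992 vs cont=8.7817 → 8.7817 [wait]  node(2,1) S=100.0000 payoff=0.0000 vs cont=2.6550 → 2.6550 [wait]  node(2,2) S=116.9306 payoff=0.0000 vs cont=0.3713 → 0.3713 [wait]  ⇒ S*(2)=-
t_1: node(1,0) S=92.4775 payoff=0.0000 vs cont=5.6712 → 5.6712 [wait]  node(1,1) S=108.1345 payoff=0.0000 vs cont=1.4979 → 1.4979 [wait]  ⇒ S*(1)=-
t_0: node(0,0) S=100.0000 payoff=0.0000 vs cont=3.5535 → 3.5535 [wait]  ⇒ S*(0)=-

price = 3.5535
boundary = - - - - 73.1381 79.0875 73.1381
tree:
3.5535
5.6712 1.4979
8.7817 2.6550 0.3713
13.0900 4.6109 0.7517 0.0000
18.5819 7.7875 1.5220 0.0000 0.0000
24.0838 12.6325 3.0816 0.0000 0.0000 0.0000
29.1717 18.5819 6.2393 0.0000 0.0000 0.0000 0.0000
33.8770 24.0838 12.6325 0.0000 0.0000 0.0000 0.0000 0.0000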